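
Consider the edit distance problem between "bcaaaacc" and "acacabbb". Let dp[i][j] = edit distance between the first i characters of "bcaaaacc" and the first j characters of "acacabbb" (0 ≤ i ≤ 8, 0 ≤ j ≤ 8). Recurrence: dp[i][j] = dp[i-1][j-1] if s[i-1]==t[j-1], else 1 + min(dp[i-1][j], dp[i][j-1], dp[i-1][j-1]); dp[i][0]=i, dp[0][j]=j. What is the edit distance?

   ''  a  c  a  c  a  b  b  b
''  0  1  2  3  4  5  6  7  8
 b  1  1  2  3  4  5  5  6  7
 c  2  2  1  2  3  4  5  6  7
 a  3  2  2  1  2  3  4  5  6
 a  4  3  3  2  2  2  3  4  5
 a  5  4  4  3  3  2  3  4  5
 a  6  5  5  4  4  3  3  4  5
 c  7  6  5  5  4  4  4  4  5
 c  8  7  6  6  5  5  5  5  5

5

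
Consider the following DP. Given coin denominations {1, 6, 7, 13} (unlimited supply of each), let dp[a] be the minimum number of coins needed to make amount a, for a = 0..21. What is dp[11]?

5

 a  0  1  2  3  4  5  6  7  8  9 10 11 12 13 14 15 16 17 18 19 20 21
dp  0  1  2  3  4  5  1  1  2  3  4  5  2  1  2  3  4  5  3  2  2  3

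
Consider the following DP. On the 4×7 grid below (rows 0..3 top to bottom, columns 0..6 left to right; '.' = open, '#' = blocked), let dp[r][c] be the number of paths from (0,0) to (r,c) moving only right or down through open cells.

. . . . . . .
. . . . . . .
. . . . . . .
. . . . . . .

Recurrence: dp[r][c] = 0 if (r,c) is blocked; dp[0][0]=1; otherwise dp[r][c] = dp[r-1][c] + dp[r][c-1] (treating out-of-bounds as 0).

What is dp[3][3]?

r\c   0   1   2   3   4   5   6
  0   1   1   1   1   1   1   1
  1   1   2   3   4   5   6   7
  2   1   3   6  10  15  21  28
  3   1   4  10  20  35  56  84

20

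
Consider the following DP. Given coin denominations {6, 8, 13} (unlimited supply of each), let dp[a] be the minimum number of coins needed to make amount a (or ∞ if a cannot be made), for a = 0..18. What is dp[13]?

 a  0  1  2  3  4  5  6  7  8  9 10 11 12 13 14 15 16 17 18
dp  0  -  -  -  -  -  1  -  1  -  -  -  2  1  2  -  2  -  3
(- denotes ∞ / unreachable)

1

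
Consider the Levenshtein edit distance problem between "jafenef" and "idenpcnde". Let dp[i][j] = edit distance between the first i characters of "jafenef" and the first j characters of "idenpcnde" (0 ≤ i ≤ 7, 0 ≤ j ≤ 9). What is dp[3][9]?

9

   ''  i  d  e  n  p  c  n  d  e
''  0  1  2  3  4  5  6  7  8  9
 j  1  1  2  3  4  5  6  7  8  9
 a  2  2  2  3  4  5  6  7  8  9
 f  3  3  3  3  4  5  6  7  8  9
 e  4  4  4  3  4  5  6  7  8  8
 n  5  5  5  4  3  4  5  6  7  8
 e  6  6  6  5  4  4  5  6  7  7
 f  7  7  7  6  5  5  5  6  7  8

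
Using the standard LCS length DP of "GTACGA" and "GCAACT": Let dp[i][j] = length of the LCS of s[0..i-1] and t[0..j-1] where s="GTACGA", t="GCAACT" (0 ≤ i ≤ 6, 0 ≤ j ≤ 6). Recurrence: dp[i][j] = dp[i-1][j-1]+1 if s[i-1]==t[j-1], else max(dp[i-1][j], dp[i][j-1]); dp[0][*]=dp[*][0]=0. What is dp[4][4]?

   ''  G  C  A  A  C  T
''  0  0  0  0  0  0  0
 G  0  1  1  1  1  1  1
 T  0  1  1  1  1  1  2
 A  0  1  1  2  2  2  2
 C  0  1  2  2  2  3  3
 G  0  1  2  2  2  3  3
 A  0  1  2  3  3  3  3

2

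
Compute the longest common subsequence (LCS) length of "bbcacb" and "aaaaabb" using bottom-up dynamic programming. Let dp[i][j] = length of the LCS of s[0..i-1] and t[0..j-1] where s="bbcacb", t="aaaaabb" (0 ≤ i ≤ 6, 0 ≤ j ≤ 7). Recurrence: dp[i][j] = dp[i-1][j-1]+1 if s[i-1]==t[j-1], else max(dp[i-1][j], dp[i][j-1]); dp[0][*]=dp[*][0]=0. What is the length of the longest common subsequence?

2

   ''  a  a  a  a  a  b  b
''  0  0  0  0  0  0  0  0
 b  0  0  0  0  0  0  1  1
 b  0  0  0  0  0  0  1  2
 c  0  0  0  0  0  0  1  2
 a  0  1  1  1  1  1  1  2
 c  0  1  1  1  1  1  1  2
 b  0  1  1  1  1  1  2  2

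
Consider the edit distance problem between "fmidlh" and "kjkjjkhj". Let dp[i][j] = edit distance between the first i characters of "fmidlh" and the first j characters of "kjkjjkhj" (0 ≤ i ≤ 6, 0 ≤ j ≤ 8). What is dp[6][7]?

   ''  k  j  k  j  j  k  h  j
''  0  1  2  3  4  5  6  7  8
 f  1  1  2  3  4  5  6  7  8
 m  2  2  2  3  4  5  6  7  8
 i  3  3  3  3  4  5  6  7  8
 d  4  4  4  4  4  5  6  7  8
 l  5  5  5  5  5  5  6  7  8
 h  6  6  6  6  6  6  6  6  7

6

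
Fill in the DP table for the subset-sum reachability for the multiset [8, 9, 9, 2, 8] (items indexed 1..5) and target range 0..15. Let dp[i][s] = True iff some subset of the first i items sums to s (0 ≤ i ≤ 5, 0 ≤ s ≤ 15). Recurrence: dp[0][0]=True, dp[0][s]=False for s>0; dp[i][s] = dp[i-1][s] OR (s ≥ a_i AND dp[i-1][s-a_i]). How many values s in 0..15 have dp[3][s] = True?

3

i\s   0   1   2   3   4   5   6   7   8   9  10  11  12  13  14  15
  0   T   F   F   F   F   F   F   F   F   F   F   F   F   F   F   F
  1   T   F   F   F   F   F   F   F   T   F   F   F   F   F   F   F
  2   T   F   F   F   F   F   F   F   T   T   F   F   F   F   F   F
  3   T   F   F   F   F   F   F   F   T   T   F   F   F   F   F   F
  4   T   F   T   F   F   F   F   F   T   T   T   T   F   F   F   F
  5   T   F   T   F   F   F   F   F   T   T   T   T   F   F   F   F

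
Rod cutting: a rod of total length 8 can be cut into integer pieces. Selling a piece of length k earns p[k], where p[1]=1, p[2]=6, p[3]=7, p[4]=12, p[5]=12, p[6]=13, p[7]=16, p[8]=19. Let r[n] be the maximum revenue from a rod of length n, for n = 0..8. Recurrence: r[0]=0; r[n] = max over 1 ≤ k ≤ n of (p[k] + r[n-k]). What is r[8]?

   n    0    1    2    3    4    5    6    7    8
r[n]    0    1    6    7   12   13   18   19   24

24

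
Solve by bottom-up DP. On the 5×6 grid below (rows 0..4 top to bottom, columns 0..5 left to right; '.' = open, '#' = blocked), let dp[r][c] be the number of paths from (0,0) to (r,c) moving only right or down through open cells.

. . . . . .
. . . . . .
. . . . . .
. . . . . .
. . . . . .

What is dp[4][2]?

r\c   0   1   2   3   4   5
  0   1   1   1   1   1   1
  1   1   2   3   4   5   6
  2   1   3   6  10  15  21
  3   1   4  10  20  35  56
  4   1   5  15  35  70 126

15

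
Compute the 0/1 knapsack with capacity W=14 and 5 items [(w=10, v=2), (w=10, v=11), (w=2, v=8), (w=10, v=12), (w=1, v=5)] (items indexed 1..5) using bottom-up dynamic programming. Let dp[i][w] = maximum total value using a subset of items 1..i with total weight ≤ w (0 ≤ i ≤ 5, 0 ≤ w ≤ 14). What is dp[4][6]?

8

i\w   0   1   2   3   4   5   6   7   8   9  10  11  12  13  14
  0   0   0   0   0   0   0   0   0   0   0   0   0   0   0   0
  1   0   0   0   0   0   0   0   0   0   0   2   2   2   2   2
  2   0   0   0   0   0   0   0   0   0   0  11  11  11  11  11
  3   0   0   8   8   8   8   8   8   8   8  11  11  19  19  19
  4   0   0   8   8   8   8   8   8   8   8  12  12  20  20  20
  5   0   5   8  13  13  13  13  13  13  13  13  17  20  25  25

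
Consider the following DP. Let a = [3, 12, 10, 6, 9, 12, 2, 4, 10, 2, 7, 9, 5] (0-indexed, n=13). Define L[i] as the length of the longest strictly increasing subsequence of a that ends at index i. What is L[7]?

2

   i    0    1    2    3    4    5    6    7    8    9   10   11   12
a[i]    3   12   10    6    9   12    2    4   10    2    7    9    5
L[i]    1    2    2    2    3    4    1    2    4    1    3    4    3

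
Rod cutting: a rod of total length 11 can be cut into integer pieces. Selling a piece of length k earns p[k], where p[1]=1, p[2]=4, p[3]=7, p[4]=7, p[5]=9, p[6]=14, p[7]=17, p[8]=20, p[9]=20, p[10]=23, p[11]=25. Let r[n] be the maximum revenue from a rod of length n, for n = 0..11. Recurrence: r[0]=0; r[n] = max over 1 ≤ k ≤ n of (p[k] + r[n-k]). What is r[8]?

   n    0    1    2    3    4    5    6    7    8    9   10   11
r[n]    0    1    4    7    8   11   14   17   20   21   24   27

20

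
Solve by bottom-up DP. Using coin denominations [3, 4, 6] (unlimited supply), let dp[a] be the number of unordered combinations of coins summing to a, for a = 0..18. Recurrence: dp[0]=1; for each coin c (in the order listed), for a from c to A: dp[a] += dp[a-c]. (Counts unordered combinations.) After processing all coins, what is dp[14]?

after  coin     0     1     2     3     4     5     6     7     8     9    10    11    12    13    14    15    16    17    18
          3     1     0     0     1     0     0     1     0     0     1     0     0     1     0     0     1     0     0     1
          4     1     0     0     1     1     0     1     1     1     1     1     1     2     1     1     2     2     1     2
          6     1     0     0     1     1     0     2     1     1     2     2     1     4     2     2     4     4     2     6

2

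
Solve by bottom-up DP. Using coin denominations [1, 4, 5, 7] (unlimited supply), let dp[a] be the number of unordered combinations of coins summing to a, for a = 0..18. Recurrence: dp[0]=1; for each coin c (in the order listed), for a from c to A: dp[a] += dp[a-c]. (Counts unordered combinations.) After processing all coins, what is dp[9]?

after  coin     0     1     2     3     4     5     6     7     8     9    10    11    12    13    14    15    16    17    18
          1     1     1     1     1     1     1     1     1     1     1     1     1     1     1     1     1     1     1     1
          4     1     1     1     1     2     2     2     2     3     3     3     3     4     4     4     4     5     5     5
          5     1     1     1     1     2     3     3     3     4     5     6     6     7     8     9    10    11    12    13
          7     1     1     1     1     2     3     3     4     5     6     7     8    10    11    13    15    17    19    21

6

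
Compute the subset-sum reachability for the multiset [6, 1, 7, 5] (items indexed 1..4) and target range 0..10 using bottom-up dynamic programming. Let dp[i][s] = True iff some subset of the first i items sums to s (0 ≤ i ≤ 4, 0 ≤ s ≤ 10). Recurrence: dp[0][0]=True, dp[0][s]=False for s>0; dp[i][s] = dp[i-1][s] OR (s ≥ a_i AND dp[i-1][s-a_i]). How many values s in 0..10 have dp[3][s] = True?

i\s   0   1   2   3   4   5   6   7   8   9  10
  0   T   F   F   F   F   F   F   F   F   F   F
  1   T   F   F   F   F   F   T   F   F   F   F
  2   T   T   F   F   F   F   T   T   F   F   F
  3   T   T   F   F   F   F   T   T   T   F   F
  4   T   T   F   F   F   T   T   T   T   F   F

5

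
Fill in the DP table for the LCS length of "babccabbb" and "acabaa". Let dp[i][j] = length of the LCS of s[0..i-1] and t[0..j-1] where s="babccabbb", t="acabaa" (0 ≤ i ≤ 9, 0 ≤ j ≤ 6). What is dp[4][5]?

2

   ''  a  c  a  b  a  a
''  0  0  0  0  0  0  0
 b  0  0  0  0  1  1  1
 a  0  1  1  1  1  2  2
 b  0  1  1  1  2  2  2
 c  0  1  2  2  2  2  2
 c  0  1  2  2  2  2  2
 a  0  1  2  3  3  3  3
 b  0  1  2  3  4  4  4
 b  0  1  2  3  4  4  4
 b  0  1  2  3  4  4  4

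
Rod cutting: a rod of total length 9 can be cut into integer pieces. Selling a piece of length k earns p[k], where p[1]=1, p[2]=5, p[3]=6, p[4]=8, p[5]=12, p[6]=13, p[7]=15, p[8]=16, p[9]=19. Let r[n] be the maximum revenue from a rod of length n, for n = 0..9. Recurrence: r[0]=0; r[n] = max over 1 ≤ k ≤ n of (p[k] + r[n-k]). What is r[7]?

   n    0    1    2    3    4    5    6    7    8    9
r[n]    0    1    5    6   10   12   15   17   20   22

17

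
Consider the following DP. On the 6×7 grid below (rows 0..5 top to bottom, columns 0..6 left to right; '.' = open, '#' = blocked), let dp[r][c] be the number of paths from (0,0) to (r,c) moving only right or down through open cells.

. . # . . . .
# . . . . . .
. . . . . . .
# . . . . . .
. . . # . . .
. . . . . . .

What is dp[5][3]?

r\c   0   1   2   3   4   5   6
  0   1   1   0   0   0   0   0
  1   0   1   1   1   1   1   1
  2   0   1   2   3   4   5   6
  3   0   1   3   6  10  15  21
  4   0   1   4   0  10  25  46
  5   0   1   5   5  15  40  86

5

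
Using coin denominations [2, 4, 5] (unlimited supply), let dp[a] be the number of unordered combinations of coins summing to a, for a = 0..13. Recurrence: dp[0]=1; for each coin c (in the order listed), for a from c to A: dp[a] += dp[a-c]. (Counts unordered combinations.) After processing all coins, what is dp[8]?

after  coin     0     1     2     3     4     5     6     7     8     9    10    11    12    13
          2     1     0     1     0     1     0     1     0     1     0     1     0     1     0
          4     1     0     1     0     2     0     2     0     3     0     3     0     4     0
          5     1     0     1     0     2     1     2     1     3     2     4     2     5     3

3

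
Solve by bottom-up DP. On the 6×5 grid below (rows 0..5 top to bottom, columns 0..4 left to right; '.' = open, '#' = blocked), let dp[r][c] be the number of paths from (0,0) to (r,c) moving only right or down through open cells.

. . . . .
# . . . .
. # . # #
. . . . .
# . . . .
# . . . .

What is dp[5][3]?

r\c   0   1   2   3   4
  0   1   1   1   1   1
  1   0   1   2   3   4
  2   0   0   2   0   0
  3   0   0   2   2   2
  4   0   0   2   4   6
  5   0   0   2   6  12

6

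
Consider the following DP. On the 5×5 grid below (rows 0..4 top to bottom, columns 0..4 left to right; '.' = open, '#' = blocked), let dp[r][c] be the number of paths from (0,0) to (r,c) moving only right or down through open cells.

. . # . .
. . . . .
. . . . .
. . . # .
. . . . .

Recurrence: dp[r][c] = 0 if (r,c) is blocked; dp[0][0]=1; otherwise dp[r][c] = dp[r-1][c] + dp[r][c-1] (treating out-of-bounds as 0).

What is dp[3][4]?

9

r\c   0   1   2   3   4
  0   1   1   0   0   0
  1   1   2   2   2   2
  2   1   3   5   7   9
  3   1   4   9   0   9
  4   1   5  14  14  23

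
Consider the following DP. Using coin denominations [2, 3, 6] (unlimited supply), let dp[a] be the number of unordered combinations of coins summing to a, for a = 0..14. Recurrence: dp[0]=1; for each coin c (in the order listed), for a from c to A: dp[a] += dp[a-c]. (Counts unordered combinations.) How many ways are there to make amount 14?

6

after  coin     0     1     2     3     4     5     6     7     8     9    10    11    12    13    14
          2     1     0     1     0     1     0     1     0     1     0     1     0     1     0     1
          3     1     0     1     1     1     1     2     1     2     2     2     2     3     2     3
          6     1     0     1     1     1     1     3     1     3     3     3     3     6     3     6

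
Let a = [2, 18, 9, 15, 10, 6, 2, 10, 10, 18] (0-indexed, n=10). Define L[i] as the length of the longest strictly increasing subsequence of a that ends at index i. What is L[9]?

4

   i    0    1    2    3    4    5    6    7    8    9
a[i]    2   18    9   15   10    6    2   10   10   18
L[i]    1    2    2    3    3    2    1    3    3    4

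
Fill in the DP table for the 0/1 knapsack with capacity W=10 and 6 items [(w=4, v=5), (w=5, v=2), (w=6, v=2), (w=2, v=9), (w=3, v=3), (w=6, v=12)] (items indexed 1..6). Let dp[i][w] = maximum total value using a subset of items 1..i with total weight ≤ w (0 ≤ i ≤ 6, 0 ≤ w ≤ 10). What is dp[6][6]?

i\w   0   1   2   3   4   5   6   7   8   9  10
  0   0   0   0   0   0   0   0   0   0   0   0
  1   0   0   0   0   5   5   5   5   5   5   5
  2   0   0   0   0   5   5   5   5   5   7   7
  3   0   0   0   0   5   5   5   5   5   7   7
  4   0   0   9   9   9   9  14  14  14  14  14
  5   0   0   9   9   9  12  14  14  14  17  17
  6   0   0   9   9   9  12  14  14  21  21  21

14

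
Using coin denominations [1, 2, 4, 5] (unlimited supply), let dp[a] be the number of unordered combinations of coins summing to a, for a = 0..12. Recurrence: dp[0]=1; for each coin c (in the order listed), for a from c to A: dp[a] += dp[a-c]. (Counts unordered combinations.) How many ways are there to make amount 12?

after  coin     0     1     2     3     4     5     6     7     8     9    10    11    12
          1     1     1     1     1     1     1     1     1     1     1     1     1     1
          2     1     1     2     2     3     3     4     4     5     5     6     6     7
          4     1     1     2     2     4     4     6     6     9     9    12    12    16
          5     1     1     2     2     4     5     7     8    11    13    17    19    24

24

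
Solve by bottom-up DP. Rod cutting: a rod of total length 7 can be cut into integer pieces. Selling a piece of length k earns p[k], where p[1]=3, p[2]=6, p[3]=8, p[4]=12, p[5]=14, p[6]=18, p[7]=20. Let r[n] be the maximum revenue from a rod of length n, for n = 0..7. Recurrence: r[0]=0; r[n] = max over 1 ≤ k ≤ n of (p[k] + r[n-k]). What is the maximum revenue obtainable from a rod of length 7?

21

   n    0    1    2    3    4    5    6    7
r[n]    0    3    6    9   12   15   18   21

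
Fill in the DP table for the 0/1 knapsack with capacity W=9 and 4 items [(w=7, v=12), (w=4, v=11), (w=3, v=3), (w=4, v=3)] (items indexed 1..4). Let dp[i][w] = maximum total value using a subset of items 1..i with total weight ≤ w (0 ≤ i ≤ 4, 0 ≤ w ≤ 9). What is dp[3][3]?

3

i\w   0   1   2   3   4   5   6   7   8   9
  0   0   0   0   0   0   0   0   0   0   0
  1   0   0   0   0   0   0   0  12  12  12
  2   0   0   0   0  11  11  11  12  12  12
  3   0   0   0   3  11  11  11  14  14  14
  4   0   0   0   3  11  11  11  14  14  14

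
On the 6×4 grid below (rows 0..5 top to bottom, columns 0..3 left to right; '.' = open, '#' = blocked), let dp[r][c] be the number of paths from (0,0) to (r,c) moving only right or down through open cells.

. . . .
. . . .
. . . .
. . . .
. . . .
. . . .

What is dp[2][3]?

r\c   0   1   2   3
  0   1   1   1   1
  1   1   2   3   4
  2   1   3   6  10
  3   1   4  10  20
  4   1   5  15  35
  5   1   6  21  56

10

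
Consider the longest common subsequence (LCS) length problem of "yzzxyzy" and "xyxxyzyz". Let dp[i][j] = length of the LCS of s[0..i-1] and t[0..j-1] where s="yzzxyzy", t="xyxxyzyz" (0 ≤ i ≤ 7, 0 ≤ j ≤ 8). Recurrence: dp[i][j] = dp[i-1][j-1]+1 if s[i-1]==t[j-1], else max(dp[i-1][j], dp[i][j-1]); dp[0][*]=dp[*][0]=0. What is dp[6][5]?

3

   ''  x  y  x  x  y  z  y  z
''  0  0  0  0  0  0  0  0  0
 y  0  0  1  1  1  1  1  1  1
 z  0  0  1  1  1  1  2  2  2
 z  0  0  1  1  1  1  2  2  3
 x  0  1  1  2  2  2  2  2  3
 y  0  1  2  2  2  3  3  3  3
 z  0  1  2  2  2  3  4  4  4
 y  0  1  2  2  2  3  4  5  5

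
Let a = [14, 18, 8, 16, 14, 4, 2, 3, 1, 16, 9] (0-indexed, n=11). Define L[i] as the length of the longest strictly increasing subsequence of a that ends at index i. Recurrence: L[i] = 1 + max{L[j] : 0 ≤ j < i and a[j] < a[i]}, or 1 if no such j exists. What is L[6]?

   i    0    1    2    3    4    5    6    7    8    9   10
a[i]   14   18    8   16   14    4    2    3    1   16    9
L[i]    1    2    1    2    2    1    1    2    1    3    3

1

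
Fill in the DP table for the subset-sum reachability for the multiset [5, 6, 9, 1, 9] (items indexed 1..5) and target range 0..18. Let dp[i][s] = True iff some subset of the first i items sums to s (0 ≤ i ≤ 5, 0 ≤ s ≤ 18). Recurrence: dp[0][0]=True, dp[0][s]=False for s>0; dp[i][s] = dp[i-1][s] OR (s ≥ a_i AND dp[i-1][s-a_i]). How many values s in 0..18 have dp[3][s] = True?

7

i\s   0   1   2   3   4   5   6   7   8   9  10  11  12  13  14  15  16  17  18
  0   T   F   F   F   F   F   F   F   F   F   F   F   F   F   F   F   F   F   F
  1   T   F   F   F   F   T   F   F   F   F   F   F   F   F   F   F   F   F   F
  2   T   F   F   F   F   T   T   F   F   F   F   T   F   F   F   F   F   F   F
  3   T   F   F   F   F   T   T   F   F   T   F   T   F   F   T   T   F   F   F
  4   T   T   F   F   F   T   T   T   F   T   T   T   T   F   T   T   T   F   F
  5   T   T   F   F   F   T   T   T   F   T   T   T   T   F   T   T   T   F   T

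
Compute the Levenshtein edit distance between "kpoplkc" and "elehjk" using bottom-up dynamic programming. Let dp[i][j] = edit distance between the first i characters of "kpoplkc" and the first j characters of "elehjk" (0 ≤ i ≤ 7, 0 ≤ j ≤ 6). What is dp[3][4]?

4

   ''  e  l  e  h  j  k
''  0  1  2  3  4  5  6
 k  1  1  2  3  4  5  5
 p  2  2  2  3  4  5  6
 o  3  3  3  3  4  5  6
 p  4  4  4  4  4  5  6
 l  5  5  4  5  5  5  6
 k  6  6  5  5  6  6  5
 c  7  7  6  6  6  7  6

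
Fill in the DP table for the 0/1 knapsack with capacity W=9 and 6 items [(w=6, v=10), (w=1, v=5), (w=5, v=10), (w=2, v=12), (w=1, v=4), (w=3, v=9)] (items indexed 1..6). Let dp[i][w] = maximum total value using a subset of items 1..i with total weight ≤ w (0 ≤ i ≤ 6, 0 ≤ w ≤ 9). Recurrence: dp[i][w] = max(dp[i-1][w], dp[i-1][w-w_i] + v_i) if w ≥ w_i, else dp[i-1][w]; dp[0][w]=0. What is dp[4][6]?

17

i\w   0   1   2   3   4   5   6   7   8   9
  0   0   0   0   0   0   0   0   0   0   0
  1   0   0   0   0   0   0  10  10  10  10
  2   0   5   5   5   5   5  10  15  15  15
  3   0   5   5   5   5  10  15  15  15  15
  4   0   5  12  17  17  17  17  22  27  27
  5   0   5  12  17  21  21  21  22  27  31
  6   0   5  12  17  21  21  26  30  30  31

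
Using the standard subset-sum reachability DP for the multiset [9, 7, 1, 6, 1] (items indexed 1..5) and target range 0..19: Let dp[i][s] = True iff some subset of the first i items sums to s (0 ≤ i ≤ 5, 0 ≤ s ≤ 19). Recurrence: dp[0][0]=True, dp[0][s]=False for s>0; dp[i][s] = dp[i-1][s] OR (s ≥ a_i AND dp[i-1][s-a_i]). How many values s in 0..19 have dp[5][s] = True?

15

i\s   0   1   2   3   4   5   6   7   8   9  10  11  12  13  14  15  16  17  18  19
  0   T   F   F   F   F   F   F   F   F   F   F   F   F   F   F   F   F   F   F   F
  1   T   F   F   F   F   F   F   F   F   T   F   F   F   F   F   F   F   F   F   F
  2   T   F   F   F   F   F   F   T   F   T   F   F   F   F   F   F   T   F   F   F
  3   T   T   F   F   F   F   F   T   T   T   T   F   F   F   F   F   T   T   F   F
  4   T   T   F   F   F   F   T   T   T   T   T   F   F   T   T   T   T   T   F   F
  5   T   T   T   F   F   F   T   T   T   T   T   T   F   T   T   T   T   T   T   F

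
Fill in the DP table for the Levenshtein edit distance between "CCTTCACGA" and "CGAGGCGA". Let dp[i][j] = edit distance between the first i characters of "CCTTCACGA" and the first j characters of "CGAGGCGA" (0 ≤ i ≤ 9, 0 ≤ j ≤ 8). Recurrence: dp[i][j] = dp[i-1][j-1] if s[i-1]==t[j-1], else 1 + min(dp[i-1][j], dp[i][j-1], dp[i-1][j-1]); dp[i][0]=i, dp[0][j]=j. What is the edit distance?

5

   ''  C  G  A  G  G  C  G  A
''  0  1  2  3  4  5  6  7  8
 C  1  0  1  2  3  4  5  6  7
 C  2  1  1  2  3  4  4  5  6
 T  3  2  2  2  3  4  5  5  6
 T  4  3  3  3  3  4  5  6  6
 C  5  4  4  4  4  4  4  5  6
 A  6  5  5  4  5  5  5  5  5
 C  7  6  6  5  5  6  5  6  6
 G  8  7  6  6  5  5  6  5  6
 A  9  8  7  6  6  6  6  6  5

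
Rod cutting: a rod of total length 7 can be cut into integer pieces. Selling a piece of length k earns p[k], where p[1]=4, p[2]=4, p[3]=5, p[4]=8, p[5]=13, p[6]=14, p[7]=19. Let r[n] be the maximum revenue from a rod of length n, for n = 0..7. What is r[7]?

28

   n    0    1    2    3    4    5    6    7
r[n]    0    4    8   12   16   20   24   28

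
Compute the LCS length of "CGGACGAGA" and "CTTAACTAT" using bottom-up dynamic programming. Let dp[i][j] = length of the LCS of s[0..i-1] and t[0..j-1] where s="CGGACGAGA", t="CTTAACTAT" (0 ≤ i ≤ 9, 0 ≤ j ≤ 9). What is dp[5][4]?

2

   ''  C  T  T  A  A  C  T  A  T
''  0  0  0  0  0  0  0  0  0  0
 C  0  1  1  1  1  1  1  1  1  1
 G  0  1  1  1  1  1  1  1  1  1
 G  0  1  1  1  1  1  1  1  1  1
 A  0  1  1  1  2  2  2  2  2  2
 C  0  1  1  1  2  2  3  3  3  3
 G  0  1  1  1  2  2  3  3  3  3
 A  0  1  1  1  2  3  3  3  4  4
 G  0  1  1  1  2  3  3  3  4  4
 A  0  1  1  1  2  3  3  3  4  4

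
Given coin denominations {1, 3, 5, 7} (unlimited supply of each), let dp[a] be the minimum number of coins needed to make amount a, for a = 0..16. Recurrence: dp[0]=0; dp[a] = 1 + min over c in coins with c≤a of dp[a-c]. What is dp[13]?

3

 a  0  1  2  3  4  5  6  7  8  9 10 11 12 13 14 15 16
dp  0  1  2  1  2  1  2  1  2  3  2  3  2  3  2  3  4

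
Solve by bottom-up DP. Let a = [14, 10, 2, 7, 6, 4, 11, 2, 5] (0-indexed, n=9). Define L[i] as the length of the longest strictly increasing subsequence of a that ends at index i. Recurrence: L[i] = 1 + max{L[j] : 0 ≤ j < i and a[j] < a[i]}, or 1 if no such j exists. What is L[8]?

3

   i    0    1    2    3    4    5    6    7    8
a[i]   14   10    2    7    6    4   11    2    5
L[i]    1    1    1    2    2    2    3    1    3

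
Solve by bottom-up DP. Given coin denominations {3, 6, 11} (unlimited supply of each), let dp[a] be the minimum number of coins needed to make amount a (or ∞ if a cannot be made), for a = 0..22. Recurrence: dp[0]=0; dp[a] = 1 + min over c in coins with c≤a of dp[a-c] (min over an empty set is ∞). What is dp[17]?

2

 a  0  1  2  3  4  5  6  7  8  9 10 11 12 13 14 15 16 17 18 19 20 21 22
dp  0  -  -  1  -  -  1  -  -  2  -  1  2  -  2  3  -  2  3  -  3  4  2
(- denotes ∞ / unreachable)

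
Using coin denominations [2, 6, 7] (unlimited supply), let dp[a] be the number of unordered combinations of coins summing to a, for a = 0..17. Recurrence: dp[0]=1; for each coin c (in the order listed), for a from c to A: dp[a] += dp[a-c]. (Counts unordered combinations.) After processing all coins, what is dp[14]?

4

after  coin     0     1     2     3     4     5     6     7     8     9    10    11    12    13    14    15    16    17
          2     1     0     1     0     1     0     1     0     1     0     1     0     1     0     1     0     1     0
          6     1     0     1     0     1     0     2     0     2     0     2     0     3     0     3     0     3     0
          7     1     0     1     0     1     0     2     1     2     1     2     1     3     2     4     2     4     2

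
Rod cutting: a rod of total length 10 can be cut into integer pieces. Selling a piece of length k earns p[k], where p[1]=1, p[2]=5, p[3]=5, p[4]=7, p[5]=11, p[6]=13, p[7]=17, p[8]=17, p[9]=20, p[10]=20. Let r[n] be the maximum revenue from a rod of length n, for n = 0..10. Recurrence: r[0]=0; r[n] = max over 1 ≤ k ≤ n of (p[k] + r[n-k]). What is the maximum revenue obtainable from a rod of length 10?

   n    0    1    2    3    4    5    6    7    8    9   10
r[n]    0    1    5    6   10   11   15   17   20   22   25

25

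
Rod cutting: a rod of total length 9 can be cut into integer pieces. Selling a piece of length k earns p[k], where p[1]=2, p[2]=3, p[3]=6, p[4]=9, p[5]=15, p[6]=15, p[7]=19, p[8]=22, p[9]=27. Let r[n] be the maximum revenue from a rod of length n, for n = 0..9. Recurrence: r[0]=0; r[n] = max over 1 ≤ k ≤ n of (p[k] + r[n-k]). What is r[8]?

22

   n    0    1    2    3    4    5    6    7    8    9
r[n]    0    2    4    6    9   15   17   19   22   27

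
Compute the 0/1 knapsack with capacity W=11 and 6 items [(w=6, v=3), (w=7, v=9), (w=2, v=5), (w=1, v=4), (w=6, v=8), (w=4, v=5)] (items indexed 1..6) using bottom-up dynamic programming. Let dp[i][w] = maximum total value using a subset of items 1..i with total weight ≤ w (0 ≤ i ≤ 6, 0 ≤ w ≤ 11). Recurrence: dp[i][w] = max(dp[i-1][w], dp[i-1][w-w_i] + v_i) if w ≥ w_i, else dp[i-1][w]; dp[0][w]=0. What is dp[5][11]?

i\w   0   1   2   3   4   5   6   7   8   9  10  11
  0   0   0   0   0   0   0   0   0   0   0   0   0
  1   0   0   0   0   0   0   3   3   3   3   3   3
  2   0   0   0   0   0   0   3   9   9   9   9   9
  3   0   0   5   5   5   5   5   9   9  14  14  14
  4   0   4   5   9   9   9   9   9  13  14  18  18
  5   0   4   5   9   9   9   9  12  13  17  18  18
  6   0   4   5   9   9   9  10  14  14  17  18  18

18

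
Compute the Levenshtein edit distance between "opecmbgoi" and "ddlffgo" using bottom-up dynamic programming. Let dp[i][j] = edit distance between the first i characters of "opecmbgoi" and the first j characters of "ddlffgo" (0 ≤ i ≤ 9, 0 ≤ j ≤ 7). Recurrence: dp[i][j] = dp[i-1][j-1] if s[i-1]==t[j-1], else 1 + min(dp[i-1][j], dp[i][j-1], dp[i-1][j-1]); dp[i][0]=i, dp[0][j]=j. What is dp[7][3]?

   ''  d  d  l  f  f  g  o
''  0  1  2  3  4  5  6  7
 o  1  1  2  3  4  5  6  6
 p  2  2  2  3  4  5  6  7
 e  3  3  3  3  4  5  6  7
 c  4  4  4  4  4  5  6  7
 m  5  5  5  5  5  5  6  7
 b  6  6  6  6  6  6  6  7
 g  7  7  7  7  7  7  6  7
 o  8  8  8  8  8  8  7  6
 i  9  9  9  9  9  9  8  7

7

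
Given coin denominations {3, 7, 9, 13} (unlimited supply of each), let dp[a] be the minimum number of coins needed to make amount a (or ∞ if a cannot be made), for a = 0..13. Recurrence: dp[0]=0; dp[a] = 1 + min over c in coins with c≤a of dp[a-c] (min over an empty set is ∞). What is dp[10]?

 a  0  1  2  3  4  5  6  7  8  9 10 11 12 13
dp  0  -  -  1  -  -  2  1  -  1  2  -  2  1
(- denotes ∞ / unreachable)

2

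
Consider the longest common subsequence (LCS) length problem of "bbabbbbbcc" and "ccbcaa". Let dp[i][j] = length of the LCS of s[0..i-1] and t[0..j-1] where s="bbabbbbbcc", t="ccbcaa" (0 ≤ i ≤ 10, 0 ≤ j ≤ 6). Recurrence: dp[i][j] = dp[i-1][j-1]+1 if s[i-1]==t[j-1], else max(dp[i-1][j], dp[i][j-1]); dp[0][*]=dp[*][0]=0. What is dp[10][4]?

2

   ''  c  c  b  c  a  a
''  0  0  0  0  0  0  0
 b  0  0  0  1  1  1  1
 b  0  0  0  1  1  1  1
 a  0  0  0  1  1  2  2
 b  0  0  0  1  1  2  2
 b  0  0  0  1  1  2  2
 b  0  0  0  1  1  2  2
 b  0  0  0  1  1  2  2
 b  0  0  0  1  1  2  2
 c  0  1  1  1  2  2  2
 c  0  1  2  2  2  2  2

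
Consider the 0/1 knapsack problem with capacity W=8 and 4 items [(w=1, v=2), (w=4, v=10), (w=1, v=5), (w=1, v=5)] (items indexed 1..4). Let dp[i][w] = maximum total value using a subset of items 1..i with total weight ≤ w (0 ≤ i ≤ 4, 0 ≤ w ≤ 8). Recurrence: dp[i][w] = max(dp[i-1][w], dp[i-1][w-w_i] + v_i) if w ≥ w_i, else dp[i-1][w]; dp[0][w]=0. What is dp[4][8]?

22

i\w   0   1   2   3   4   5   6   7   8
  0   0   0   0   0   0   0   0   0   0
  1   0   2   2   2   2   2   2   2   2
  2   0   2   2   2  10  12  12  12  12
  3   0   5   7   7  10  15  17  17  17
  4   0   5  10  12  12  15  20  22  22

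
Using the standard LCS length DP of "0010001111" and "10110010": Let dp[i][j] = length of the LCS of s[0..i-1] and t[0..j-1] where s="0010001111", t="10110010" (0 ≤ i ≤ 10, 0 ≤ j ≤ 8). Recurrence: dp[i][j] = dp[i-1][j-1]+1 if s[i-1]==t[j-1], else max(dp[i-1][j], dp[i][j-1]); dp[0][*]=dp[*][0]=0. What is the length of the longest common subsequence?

   ''  1  0  1  1  0  0  1  0
''  0  0  0  0  0  0  0  0  0
 0  0  0  1  1  1  1  1  1  1
 0  0  0  1  1  1  2  2  2  2
 1  0  1  1  2  2  2  2  3  3
 0  0  1  2  2  2  3  3  3  4
 0  0  1  2  2  2  3  4  4  4
 0  0  1  2  2  2  3  4  4  5
 1  0  1  2  3  3  3  4  5  5
 1  0  1  2  3  4  4  4  5  5
 1  0  1  2  3  4  4  4  5  5
 1  0  1  2  3  4  4  4  5  5

5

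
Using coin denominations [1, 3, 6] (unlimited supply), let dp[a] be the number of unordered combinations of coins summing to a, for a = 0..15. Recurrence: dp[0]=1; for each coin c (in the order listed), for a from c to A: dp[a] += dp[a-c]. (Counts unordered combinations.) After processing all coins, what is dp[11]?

6

after  coin     0     1     2     3     4     5     6     7     8     9    10    11    12    13    14    15
          1     1     1     1     1     1     1     1     1     1     1     1     1     1     1     1     1
          3     1     1     1     2     2     2     3     3     3     4     4     4     5     5     5     6
          6     1     1     1     2     2     2     4     4     4     6     6     6     9     9     9    12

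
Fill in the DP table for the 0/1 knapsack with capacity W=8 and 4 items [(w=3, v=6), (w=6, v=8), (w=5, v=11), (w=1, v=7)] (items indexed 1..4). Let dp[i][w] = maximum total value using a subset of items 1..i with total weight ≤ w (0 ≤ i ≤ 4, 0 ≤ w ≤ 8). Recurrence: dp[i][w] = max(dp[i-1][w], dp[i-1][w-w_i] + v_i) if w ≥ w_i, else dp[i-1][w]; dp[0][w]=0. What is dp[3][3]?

i\w   0   1   2   3   4   5   6   7   8
  0   0   0   0   0   0   0   0   0   0
  1   0   0   0   6   6   6   6   6   6
  2   0   0   0   6   6   6   8   8   8
  3   0   0   0   6   6  11  11  11  17
  4   0   7   7   7  13  13  18  18  18

6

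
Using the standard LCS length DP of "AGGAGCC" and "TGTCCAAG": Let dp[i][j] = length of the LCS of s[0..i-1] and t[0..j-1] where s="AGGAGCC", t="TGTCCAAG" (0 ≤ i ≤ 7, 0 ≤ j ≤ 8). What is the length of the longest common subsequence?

3

   ''  T  G  T  C  C  A  A  G
''  0  0  0  0  0  0  0  0  0
 A  0  0  0  0  0  0  1  1  1
 G  0  0  1  1  1  1  1  1  2
 G  0  0  1  1  1  1  1  1  2
 A  0  0  1  1  1  1  2  2  2
 G  0  0  1  1  1  1  2  2  3
 C  0  0  1  1  2  2  2  2  3
 C  0  0  1  1  2  3  3  3  3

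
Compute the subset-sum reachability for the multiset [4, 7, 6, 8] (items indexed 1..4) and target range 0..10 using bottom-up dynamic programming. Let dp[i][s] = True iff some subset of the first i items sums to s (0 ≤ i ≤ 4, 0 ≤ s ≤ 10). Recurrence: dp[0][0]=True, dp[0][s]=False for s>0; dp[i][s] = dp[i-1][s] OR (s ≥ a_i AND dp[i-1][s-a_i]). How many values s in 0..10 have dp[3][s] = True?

5

i\s   0   1   2   3   4   5   6   7   8   9  10
  0   T   F   F   F   F   F   F   F   F   F   F
  1   T   F   F   F   T   F   F   F   F   F   F
  2   T   F   F   F   T   F   F   T   F   F   F
  3   T   F   F   F   T   F   T   T   F   F   T
  4   T   F   F   F   T   F   T   T   T   F   T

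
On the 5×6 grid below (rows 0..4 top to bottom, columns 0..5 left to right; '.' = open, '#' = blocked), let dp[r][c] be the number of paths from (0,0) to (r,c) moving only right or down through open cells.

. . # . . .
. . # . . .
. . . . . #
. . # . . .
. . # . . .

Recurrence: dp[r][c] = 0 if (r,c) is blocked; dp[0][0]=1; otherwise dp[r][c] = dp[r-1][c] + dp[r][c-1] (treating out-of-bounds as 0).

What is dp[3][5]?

r\c   0   1   2   3   4   5
  0   1   1   0   0   0   0
  1   1   2   0   0   0   0
  2   1   3   3   3   3   0
  3   1   4   0   3   6   6
  4   1   5   0   3   9  15

6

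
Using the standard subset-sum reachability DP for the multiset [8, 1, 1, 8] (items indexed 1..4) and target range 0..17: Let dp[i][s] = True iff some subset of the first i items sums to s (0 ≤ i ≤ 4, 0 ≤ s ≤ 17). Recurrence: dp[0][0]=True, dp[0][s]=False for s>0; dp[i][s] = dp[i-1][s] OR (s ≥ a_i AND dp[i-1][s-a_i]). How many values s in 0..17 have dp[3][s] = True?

i\s   0   1   2   3   4   5   6   7   8   9  10  11  12  13  14  15  16  17
  0   T   F   F   F   F   F   F   F   F   F   F   F   F   F   F   F   F   F
  1   T   F   F   F   F   F   F   F   T   F   F   F   F   F   F   F   F   F
  2   T   T   F   F   F   F   F   F   T   T   F   F   F   F   F   F   F   F
  3   T   T   T   F   F   F   F   F   T   T   T   F   F   F   F   F   F   F
  4   T   T   T   F   F   F   F   F   T   T   T   F   F   F   F   F   T   T

6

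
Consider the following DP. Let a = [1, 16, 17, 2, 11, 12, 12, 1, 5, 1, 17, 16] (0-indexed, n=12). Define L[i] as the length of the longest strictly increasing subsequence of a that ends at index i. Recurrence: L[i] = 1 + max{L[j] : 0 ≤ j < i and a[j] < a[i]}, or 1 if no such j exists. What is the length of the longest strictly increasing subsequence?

5

   i    0    1    2    3    4    5    6    7    8    9   10   11
a[i]    1   16   17    2   11   12   12    1    5    1   17   16
L[i]    1    2    3    2    3    4    4    1    3    1    5    5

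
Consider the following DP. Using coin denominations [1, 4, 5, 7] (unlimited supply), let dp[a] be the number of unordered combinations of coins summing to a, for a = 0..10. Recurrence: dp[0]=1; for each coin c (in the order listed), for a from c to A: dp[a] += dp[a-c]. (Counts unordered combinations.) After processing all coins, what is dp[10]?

after  coin     0     1     2     3     4     5     6     7     8     9    10
          1     1     1     1     1     1     1     1     1     1     1     1
          4     1     1     1     1     2     2     2     2     3     3     3
          5     1     1     1     1     2     3     3     3     4     5     6
          7     1     1     1     1     2     3     3     4     5     6     7

7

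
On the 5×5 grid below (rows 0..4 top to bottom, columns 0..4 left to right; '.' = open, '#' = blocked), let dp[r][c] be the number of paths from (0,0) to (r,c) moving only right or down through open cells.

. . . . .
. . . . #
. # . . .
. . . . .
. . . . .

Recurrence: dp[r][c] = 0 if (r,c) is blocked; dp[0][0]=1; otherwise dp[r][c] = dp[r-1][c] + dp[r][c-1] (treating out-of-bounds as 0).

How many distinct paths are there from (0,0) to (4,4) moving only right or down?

35

r\c   0   1   2   3   4
  0   1   1   1   1   1
  1   1   2   3   4   0
  2   1   0   3   7   7
  3   1   1   4  11  18
  4   1   2   6  17  35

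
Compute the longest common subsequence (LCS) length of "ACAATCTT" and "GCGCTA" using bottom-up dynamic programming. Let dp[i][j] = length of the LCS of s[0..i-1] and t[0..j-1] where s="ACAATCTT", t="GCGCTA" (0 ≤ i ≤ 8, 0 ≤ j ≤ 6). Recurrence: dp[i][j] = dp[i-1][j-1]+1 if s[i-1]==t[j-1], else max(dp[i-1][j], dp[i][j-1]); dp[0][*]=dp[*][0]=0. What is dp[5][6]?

2

   ''  G  C  G  C  T  A
''  0  0  0  0  0  0  0
 A  0  0  0  0  0  0  1
 C  0  0  1  1  1  1  1
 A  0  0  1  1  1  1  2
 A  0  0  1  1  1  1  2
 T  0  0  1  1  1  2  2
 C  0  0  1  1  2  2  2
 T  0  0  1  1  2  3  3
 T  0  0  1  1  2  3  3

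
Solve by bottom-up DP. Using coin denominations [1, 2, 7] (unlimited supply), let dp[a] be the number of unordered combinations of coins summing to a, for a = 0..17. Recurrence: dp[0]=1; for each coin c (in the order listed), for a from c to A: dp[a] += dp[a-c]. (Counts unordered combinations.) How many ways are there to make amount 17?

17

after  coin     0     1     2     3     4     5     6     7     8     9    10    11    12    13    14    15    16    17
          1     1     1     1     1     1     1     1     1     1     1     1     1     1     1     1     1     1     1
          2     1     1     2     2     3     3     4     4     5     5     6     6     7     7     8     8     9     9
          7     1     1     2     2     3     3     4     5     6     7     8     9    10    11    13    14    16    17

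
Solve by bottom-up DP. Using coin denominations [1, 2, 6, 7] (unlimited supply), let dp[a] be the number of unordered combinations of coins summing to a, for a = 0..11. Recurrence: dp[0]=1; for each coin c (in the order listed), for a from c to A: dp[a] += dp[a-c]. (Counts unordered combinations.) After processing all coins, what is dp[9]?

after  coin     0     1     2     3     4     5     6     7     8     9    10    11
          1     1     1     1     1     1     1     1     1     1     1     1     1
          2     1     1     2     2     3     3     4     4     5     5     6     6
          6     1     1     2     2     3     3     5     5     7     7     9     9
          7     1     1     2     2     3     3     5     6     8     9    11    12

9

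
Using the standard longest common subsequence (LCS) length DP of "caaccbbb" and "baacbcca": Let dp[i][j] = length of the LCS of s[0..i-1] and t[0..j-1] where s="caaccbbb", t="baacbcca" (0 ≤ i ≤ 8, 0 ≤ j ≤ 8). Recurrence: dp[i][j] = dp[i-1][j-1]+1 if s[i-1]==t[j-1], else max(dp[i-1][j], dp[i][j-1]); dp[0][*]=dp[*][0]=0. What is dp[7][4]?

   ''  b  a  a  c  b  c  c  a
''  0  0  0  0  0  0  0  0  0
 c  0  0  0  0  1  1  1  1  1
 a  0  0  1  1  1  1  1  1  2
 a  0  0  1  2  2  2  2  2  2
 c  0  0  1  2  3  3  3  3  3
 c  0  0  1  2  3  3  4  4  4
 b  0  1  1  2  3  4  4  4  4
 b  0  1  1  2  3  4  4  4  4
 b  0  1  1  2  3  4  4  4  4

3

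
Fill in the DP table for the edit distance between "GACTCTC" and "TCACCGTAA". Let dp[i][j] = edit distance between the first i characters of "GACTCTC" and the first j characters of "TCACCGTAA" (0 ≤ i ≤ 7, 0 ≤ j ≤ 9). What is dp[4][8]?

   ''  T  C  A  C  C  G  T  A  A
''  0  1  2  3  4  5  6  7  8  9
 G  1  1  2  3  4  5  5  6  7  8
 A  2  2  2  2  3  4  5  6  6  7
 C  3  3  2  3  2  3  4  5  6  7
 T  4  3  3  3  3  3  4  4  5  6
 C  5  4  3  4  3  3  4  5  5  6
 T  6  5  4  4  4  4  4  4  5  6
 C  7  6  5  5  4  4  5  5  5  6

5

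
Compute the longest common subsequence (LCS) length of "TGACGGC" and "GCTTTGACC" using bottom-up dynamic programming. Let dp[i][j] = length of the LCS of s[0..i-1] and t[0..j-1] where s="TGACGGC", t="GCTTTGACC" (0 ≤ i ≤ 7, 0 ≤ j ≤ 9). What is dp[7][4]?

   ''  G  C  T  T  T  G  A  C  C
''  0  0  0  0  0  0  0  0  0  0
 T  0  0  0  1  1  1  1  1  1  1
 G  0  1  1  1  1  1  2  2  2  2
 A  0  1  1  1  1  1  2  3  3  3
 C  0  1  2  2  2  2  2  3  4  4
 G  0  1  2  2  2  2  3  3  4  4
 G  0  1  2  2  2  2  3  3  4  4
 C  0  1  2  2  2  2  3  3  4  5

2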